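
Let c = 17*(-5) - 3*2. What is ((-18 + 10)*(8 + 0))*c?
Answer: 5824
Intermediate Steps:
c = -91 (c = -85 - 6 = -91)
((-18 + 10)*(8 + 0))*c = ((-18 + 10)*(8 + 0))*(-91) = -8*8*(-91) = -64*(-91) = 5824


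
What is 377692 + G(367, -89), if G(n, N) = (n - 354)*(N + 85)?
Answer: 377640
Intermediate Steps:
G(n, N) = (-354 + n)*(85 + N)
377692 + G(367, -89) = 377692 + (-30090 - 354*(-89) + 85*367 - 89*367) = 377692 + (-30090 + 31506 + 31195 - 32663) = 377692 - 52 = 377640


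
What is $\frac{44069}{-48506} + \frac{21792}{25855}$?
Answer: $- \frac{82361243}{1254122630} \approx -0.065672$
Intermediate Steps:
$\frac{44069}{-48506} + \frac{21792}{25855} = 44069 \left(- \frac{1}{48506}\right) + 21792 \cdot \frac{1}{25855} = - \frac{44069}{48506} + \frac{21792}{25855} = - \frac{82361243}{1254122630}$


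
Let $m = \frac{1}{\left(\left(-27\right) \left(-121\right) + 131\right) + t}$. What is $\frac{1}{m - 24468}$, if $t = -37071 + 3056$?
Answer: $- \frac{30617}{749136757} \approx -4.087 \cdot 10^{-5}$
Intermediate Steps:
$t = -34015$
$m = - \frac{1}{30617}$ ($m = \frac{1}{\left(\left(-27\right) \left(-121\right) + 131\right) - 34015} = \frac{1}{\left(3267 + 131\right) - 34015} = \frac{1}{3398 - 34015} = \frac{1}{-30617} = - \frac{1}{30617} \approx -3.2662 \cdot 10^{-5}$)
$\frac{1}{m - 24468} = \frac{1}{- \frac{1}{30617} - 24468} = \frac{1}{- \frac{749136757}{30617}} = - \frac{30617}{749136757}$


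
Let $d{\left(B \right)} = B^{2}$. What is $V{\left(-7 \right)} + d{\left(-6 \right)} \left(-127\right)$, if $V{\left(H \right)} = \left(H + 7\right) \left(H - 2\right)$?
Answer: $-4572$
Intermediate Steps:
$V{\left(H \right)} = \left(-2 + H\right) \left(7 + H\right)$ ($V{\left(H \right)} = \left(7 + H\right) \left(-2 + H\right) = \left(-2 + H\right) \left(7 + H\right)$)
$V{\left(-7 \right)} + d{\left(-6 \right)} \left(-127\right) = \left(-14 + \left(-7\right)^{2} + 5 \left(-7\right)\right) + \left(-6\right)^{2} \left(-127\right) = \left(-14 + 49 - 35\right) + 36 \left(-127\right) = 0 - 4572 = -4572$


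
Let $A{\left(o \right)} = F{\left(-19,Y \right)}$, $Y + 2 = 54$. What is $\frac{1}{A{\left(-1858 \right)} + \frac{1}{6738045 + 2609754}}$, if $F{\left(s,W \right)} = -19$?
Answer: $- \frac{9347799}{177608180} \approx -0.052632$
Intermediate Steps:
$Y = 52$ ($Y = -2 + 54 = 52$)
$A{\left(o \right)} = -19$
$\frac{1}{A{\left(-1858 \right)} + \frac{1}{6738045 + 2609754}} = \frac{1}{-19 + \frac{1}{6738045 + 2609754}} = \frac{1}{-19 + \frac{1}{9347799}} = \frac{1}{- \frac{177608180}{9347799}} = - \frac{9347799}{177608180}$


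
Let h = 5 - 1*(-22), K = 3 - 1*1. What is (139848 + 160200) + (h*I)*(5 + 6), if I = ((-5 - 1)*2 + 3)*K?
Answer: 294702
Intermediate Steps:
K = 2 (K = 3 - 1 = 2)
h = 27 (h = 5 + 22 = 27)
I = -18 (I = ((-5 - 1)*2 + 3)*2 = (-6*2 + 3)*2 = (-12 + 3)*2 = -9*2 = -18)
(139848 + 160200) + (h*I)*(5 + 6) = (139848 + 160200) + (27*(-18))*(5 + 6) = 300048 - 486*11 = 300048 - 5346 = 294702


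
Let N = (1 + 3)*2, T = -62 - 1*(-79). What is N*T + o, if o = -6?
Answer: 130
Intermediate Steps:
T = 17 (T = -62 + 79 = 17)
N = 8 (N = 4*2 = 8)
N*T + o = 8*17 - 6 = 136 - 6 = 130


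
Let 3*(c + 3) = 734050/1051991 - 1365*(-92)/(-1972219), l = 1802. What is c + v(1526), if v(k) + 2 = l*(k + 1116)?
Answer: 29632997239906929643/6224269914087 ≈ 4.7609e+6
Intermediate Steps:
v(k) = 2011030 + 1802*k (v(k) = -2 + 1802*(k + 1116) = -2 + 1802*(1116 + k) = -2 + (2011032 + 1802*k) = 2011030 + 1802*k)
c = -17357211415091/6224269914087 (c = -3 + (734050/1051991 - 1365*(-92)/(-1972219))/3 = -3 + (734050*(1/1051991) + 125580*(-1/1972219))/3 = -3 + (734050/1051991 - 125580/1972219)/3 = -3 + (1/3)*(1315598327170/2074756638029) = -3 + 1315598327170/6224269914087 = -17357211415091/6224269914087 ≈ -2.7886)
c + v(1526) = -17357211415091/6224269914087 + (2011030 + 1802*1526) = -17357211415091/6224269914087 + (2011030 + 2749852) = -17357211415091/6224269914087 + 4760882 = 29632997239906929643/6224269914087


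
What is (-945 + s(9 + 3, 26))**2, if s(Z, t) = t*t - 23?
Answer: 85264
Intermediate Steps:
s(Z, t) = -23 + t**2 (s(Z, t) = t**2 - 23 = -23 + t**2)
(-945 + s(9 + 3, 26))**2 = (-945 + (-23 + 26**2))**2 = (-945 + (-23 + 676))**2 = (-945 + 653)**2 = (-292)**2 = 85264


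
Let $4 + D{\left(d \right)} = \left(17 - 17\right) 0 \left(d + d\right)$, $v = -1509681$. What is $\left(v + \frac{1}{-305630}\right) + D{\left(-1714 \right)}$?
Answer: $- \frac{461405026551}{305630} \approx -1.5097 \cdot 10^{6}$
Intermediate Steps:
$D{\left(d \right)} = -4$ ($D{\left(d \right)} = -4 + \left(17 - 17\right) 0 \left(d + d\right) = -4 + 0 \cdot 0 \cdot 2 d = -4 + 0 \cdot 0 = -4 + 0 = -4$)
$\left(v + \frac{1}{-305630}\right) + D{\left(-1714 \right)} = \left(-1509681 + \frac{1}{-305630}\right) - 4 = \left(-1509681 - \frac{1}{305630}\right) - 4 = - \frac{461403804031}{305630} - 4 = - \frac{461405026551}{305630}$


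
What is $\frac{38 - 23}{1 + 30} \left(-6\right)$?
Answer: $- \frac{90}{31} \approx -2.9032$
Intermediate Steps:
$\frac{38 - 23}{1 + 30} \left(-6\right) = \frac{15}{31} \left(-6\right) = - \frac{90}{31}$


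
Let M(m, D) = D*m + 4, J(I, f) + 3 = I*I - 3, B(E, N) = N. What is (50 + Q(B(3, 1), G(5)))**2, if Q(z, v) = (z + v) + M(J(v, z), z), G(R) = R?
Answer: 6241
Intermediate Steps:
J(I, f) = -6 + I**2 (J(I, f) = -3 + (I*I - 3) = -3 + (I**2 - 3) = -3 + (-3 + I**2) = -6 + I**2)
M(m, D) = 4 + D*m
Q(z, v) = 4 + v + z + z*(-6 + v**2) (Q(z, v) = (z + v) + (4 + z*(-6 + v**2)) = (v + z) + (4 + z*(-6 + v**2)) = 4 + v + z + z*(-6 + v**2))
(50 + Q(B(3, 1), G(5)))**2 = (50 + (4 + 5 + 1 + 1*(-6 + 5**2)))**2 = (50 + (4 + 5 + 1 + 1*(-6 + 25)))**2 = (50 + (4 + 5 + 1 + 1*19))**2 = (50 + (4 + 5 + 1 + 19))**2 = (50 + 29)**2 = 79**2 = 6241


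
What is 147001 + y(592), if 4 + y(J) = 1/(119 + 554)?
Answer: 98928982/673 ≈ 1.4700e+5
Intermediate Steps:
y(J) = -2691/673 (y(J) = -4 + 1/(119 + 554) = -4 + 1/673 = -2691/673)
147001 + y(592) = 147001 - 2691/673 = 98928982/673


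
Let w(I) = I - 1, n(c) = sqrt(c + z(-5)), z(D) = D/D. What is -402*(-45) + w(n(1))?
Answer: 18089 + sqrt(2) ≈ 18090.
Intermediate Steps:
z(D) = 1
n(c) = sqrt(1 + c) (n(c) = sqrt(c + 1) = sqrt(1 + c))
w(I) = -1 + I
-402*(-45) + w(n(1)) = -402*(-45) + (-1 + sqrt(1 + 1)) = 18090 + (-1 + sqrt(2)) = 18089 + sqrt(2)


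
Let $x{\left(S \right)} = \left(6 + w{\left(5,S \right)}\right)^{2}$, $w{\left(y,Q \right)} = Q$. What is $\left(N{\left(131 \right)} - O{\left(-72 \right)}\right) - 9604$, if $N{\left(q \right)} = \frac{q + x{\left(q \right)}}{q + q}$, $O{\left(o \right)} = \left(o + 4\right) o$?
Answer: $- \frac{1890050}{131} \approx -14428.0$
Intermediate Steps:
$x{\left(S \right)} = \left(6 + S\right)^{2}$
$O{\left(o \right)} = o \left(4 + o\right)$ ($O{\left(o \right)} = \left(4 + o\right) o = o \left(4 + o\right)$)
$N{\left(q \right)} = \frac{q + \left(6 + q\right)^{2}}{2 q}$ ($N{\left(q \right)} = \frac{q + \left(6 + q\right)^{2}}{q + q} = \frac{q + \left(6 + q\right)^{2}}{2 q}$)
$\left(N{\left(131 \right)} - O{\left(-72 \right)}\right) - 9604 = \left(\frac{131 + \left(6 + 131\right)^{2}}{2 \cdot 131} - - 72 \left(4 - 72\right)\right) - 9604 = \left(\frac{1}{2} \cdot \frac{1}{131} \left(131 + 137^{2}\right) - \left(-72\right) \left(-68\right)\right) - 9604 = \left(\frac{1}{2} \cdot \frac{1}{131} \left(131 + 18769\right) - 4896\right) - 9604 = \left(\frac{1}{2} \cdot \frac{1}{131} \cdot 18900 - 4896\right) - 9604 = \left(\frac{9450}{131} - 4896\right) - 9604 = - \frac{631926}{131} - 9604 = - \frac{1890050}{131}$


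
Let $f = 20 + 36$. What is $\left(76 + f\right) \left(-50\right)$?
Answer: $-6600$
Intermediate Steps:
$f = 56$
$\left(76 + f\right) \left(-50\right) = \left(76 + 56\right) \left(-50\right) = 132 \left(-50\right) = -6600$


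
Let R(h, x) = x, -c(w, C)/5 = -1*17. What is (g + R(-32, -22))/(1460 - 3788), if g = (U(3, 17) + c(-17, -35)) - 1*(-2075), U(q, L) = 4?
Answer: -357/388 ≈ -0.92010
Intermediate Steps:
c(w, C) = 85 (c(w, C) = -(-5)*17 = -5*(-17) = 85)
g = 2164 (g = (4 + 85) - 1*(-2075) = 89 + 2075 = 2164)
(g + R(-32, -22))/(1460 - 3788) = (2164 - 22)/(1460 - 3788) = 2142/(-2328) = 2142*(-1/2328) = -357/388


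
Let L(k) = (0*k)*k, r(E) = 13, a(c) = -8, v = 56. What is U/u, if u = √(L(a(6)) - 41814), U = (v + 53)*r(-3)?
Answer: -1417*I*√4646/13938 ≈ -6.9296*I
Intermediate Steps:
L(k) = 0 (L(k) = 0*k = 0)
U = 1417 (U = (56 + 53)*13 = 109*13 = 1417)
u = 3*I*√4646 (u = √(0 - 41814) = √(-41814) = 3*I*√4646 ≈ 204.48*I)
U/u = 1417/((3*I*√4646)) = 1417*(-I*√4646/13938) = -1417*I*√4646/13938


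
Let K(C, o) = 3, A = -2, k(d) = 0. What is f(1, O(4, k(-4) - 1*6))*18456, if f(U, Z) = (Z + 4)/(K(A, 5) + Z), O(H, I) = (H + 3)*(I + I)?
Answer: 492160/27 ≈ 18228.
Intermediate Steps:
O(H, I) = 2*I*(3 + H) (O(H, I) = (3 + H)*(2*I) = 2*I*(3 + H))
f(U, Z) = (4 + Z)/(3 + Z) (f(U, Z) = (Z + 4)/(3 + Z) = (4 + Z)/(3 + Z))
f(1, O(4, k(-4) - 1*6))*18456 = ((4 + 2*(0 - 1*6)*(3 + 4))/(3 + 2*(0 - 1*6)*(3 + 4)))*18456 = ((4 + 2*(0 - 6)*7)/(3 + 2*(0 - 6)*7))*18456 = ((4 + 2*(-6)*7)/(3 + 2*(-6)*7))*18456 = ((4 - 84)/(3 - 84))*18456 = (-80/(-81))*18456 = -1/81*(-80)*18456 = (80/81)*18456 = 492160/27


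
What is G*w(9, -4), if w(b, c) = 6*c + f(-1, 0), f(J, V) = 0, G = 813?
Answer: -19512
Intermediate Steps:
w(b, c) = 6*c (w(b, c) = 6*c + 0 = 6*c)
G*w(9, -4) = 813*(6*(-4)) = 813*(-24) = -19512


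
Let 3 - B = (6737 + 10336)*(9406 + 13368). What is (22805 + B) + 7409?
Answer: -388790285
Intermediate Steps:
B = -388820499 (B = 3 - (6737 + 10336)*(9406 + 13368) = 3 - 17073*22774 = 3 - 1*388820502 = 3 - 388820502 = -388820499)
(22805 + B) + 7409 = (22805 - 388820499) + 7409 = -388797694 + 7409 = -388790285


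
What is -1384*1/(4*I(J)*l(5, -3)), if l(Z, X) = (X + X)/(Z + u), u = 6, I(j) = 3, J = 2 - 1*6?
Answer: 1903/9 ≈ 211.44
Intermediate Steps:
J = -4 (J = 2 - 6 = -4)
l(Z, X) = 2*X/(6 + Z) (l(Z, X) = (X + X)/(Z + 6) = (2*X)/(6 + Z) = 2*X/(6 + Z))
-1384*1/(4*I(J)*l(5, -3)) = -1384/((3*(2*(-3)/(6 + 5)))*4) = -1384/((3*(2*(-3)/11))*4) = -1384/((3*(2*(-3)*(1/11)))*4) = -1384/((3*(-6/11))*4) = -1384/((-18/11*4)) = -1384/(-72/11) = -1384*(-11/72) = 1903/9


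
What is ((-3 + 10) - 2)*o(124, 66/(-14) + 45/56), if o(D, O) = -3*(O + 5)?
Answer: -915/56 ≈ -16.339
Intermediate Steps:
o(D, O) = -15 - 3*O (o(D, O) = -3*(5 + O) = -15 - 3*O)
((-3 + 10) - 2)*o(124, 66/(-14) + 45/56) = ((-3 + 10) - 2)*(-15 - 3*(66/(-14) + 45/56)) = (7 - 2)*(-15 - 3*(66*(-1/14) + 45*(1/56))) = 5*(-15 - 3*(-33/7 + 45/56)) = 5*(-15 - 3*(-219/56)) = 5*(-15 + 657/56) = 5*(-183/56) = -915/56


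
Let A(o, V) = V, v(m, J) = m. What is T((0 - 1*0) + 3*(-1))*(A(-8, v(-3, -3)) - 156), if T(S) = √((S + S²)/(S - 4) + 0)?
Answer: -159*I*√42/7 ≈ -147.21*I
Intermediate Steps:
T(S) = √((S + S²)/(-4 + S)) (T(S) = √((S + S²)/(-4 + S) + 0) = √((S + S²)/(-4 + S)))
T((0 - 1*0) + 3*(-1))*(A(-8, v(-3, -3)) - 156) = √(((0 - 1*0) + 3*(-1))*(1 + ((0 - 1*0) + 3*(-1)))/(-4 + ((0 - 1*0) + 3*(-1))))*(-3 - 156) = √(((0 + 0) - 3)*(1 + ((0 + 0) - 3))/(-4 + ((0 + 0) - 3)))*(-159) = √((0 - 3)*(1 + (0 - 3))/(-4 + (0 - 3)))*(-159) = √(-3*(1 - 3)/(-4 - 3))*(-159) = √(-3*(-2)/(-7))*(-159) = √(-3*(-⅐)*(-2))*(-159) = √(-6/7)*(-159) = (I*√42/7)*(-159) = -159*I*√42/7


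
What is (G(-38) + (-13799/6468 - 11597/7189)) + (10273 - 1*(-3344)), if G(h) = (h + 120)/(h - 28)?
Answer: 8219966749/603876 ≈ 13612.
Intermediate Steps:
G(h) = (120 + h)/(-28 + h)
(G(-38) + (-13799/6468 - 11597/7189)) + (10273 - 1*(-3344)) = ((120 - 38)/(-28 - 38) + (-13799/6468 - 11597/7189)) + (10273 - 1*(-3344)) = (82/(-66) + (-13799*1/6468 - 11597*1/7189)) + (10273 + 3344) = (-1/66*82 + (-13799/6468 - 11597/7189)) + 13617 = (-41/33 - 24887201/6642636) + 13617 = -3012743/603876 + 13617 = 8219966749/603876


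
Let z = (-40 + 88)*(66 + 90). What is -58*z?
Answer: -434304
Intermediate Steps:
z = 7488 (z = 48*156 = 7488)
-58*z = -58*7488 = -434304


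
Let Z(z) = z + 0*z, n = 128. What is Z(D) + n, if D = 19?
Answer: 147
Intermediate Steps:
Z(z) = z (Z(z) = z + 0 = z)
Z(D) + n = 19 + 128 = 147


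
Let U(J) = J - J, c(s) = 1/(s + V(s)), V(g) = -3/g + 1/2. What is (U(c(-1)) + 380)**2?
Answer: 144400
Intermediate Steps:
V(g) = 1/2 - 3/g (V(g) = -3/g + 1*(1/2) = -3/g + 1/2 = 1/2 - 3/g)
c(s) = 1/(s + (-6 + s)/(2*s))
U(J) = 0
(U(c(-1)) + 380)**2 = (0 + 380)**2 = 380**2 = 144400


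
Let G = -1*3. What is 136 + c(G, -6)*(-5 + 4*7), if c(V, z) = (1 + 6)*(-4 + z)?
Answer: -1474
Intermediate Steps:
G = -3
c(V, z) = -28 + 7*z (c(V, z) = 7*(-4 + z) = -28 + 7*z)
136 + c(G, -6)*(-5 + 4*7) = 136 + (-28 + 7*(-6))*(-5 + 4*7) = 136 + (-28 - 42)*(-5 + 28) = 136 - 70*23 = 136 - 1610 = -1474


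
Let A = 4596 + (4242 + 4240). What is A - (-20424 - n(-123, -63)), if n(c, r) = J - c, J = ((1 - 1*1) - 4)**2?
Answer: 33641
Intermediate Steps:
J = 16 (J = ((1 - 1) - 4)**2 = (0 - 4)**2 = (-4)**2 = 16)
n(c, r) = 16 - c
A = 13078 (A = 4596 + 8482 = 13078)
A - (-20424 - n(-123, -63)) = 13078 - (-20424 - (16 - 1*(-123))) = 13078 - (-20424 - (16 + 123)) = 13078 - (-20424 - 1*139) = 13078 - (-20424 - 139) = 13078 - 1*(-20563) = 13078 + 20563 = 33641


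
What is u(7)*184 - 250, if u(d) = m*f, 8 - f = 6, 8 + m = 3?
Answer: -2090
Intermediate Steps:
m = -5 (m = -8 + 3 = -5)
f = 2 (f = 8 - 1*6 = 8 - 6 = 2)
u(d) = -10 (u(d) = -5*2 = -10)
u(7)*184 - 250 = -10*184 - 250 = -1840 - 250 = -2090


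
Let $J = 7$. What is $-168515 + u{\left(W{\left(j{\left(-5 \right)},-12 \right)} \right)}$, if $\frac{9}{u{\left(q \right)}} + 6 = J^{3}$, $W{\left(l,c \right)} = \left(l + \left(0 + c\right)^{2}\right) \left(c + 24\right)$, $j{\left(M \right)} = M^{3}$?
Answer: $- \frac{56789546}{337} \approx -1.6852 \cdot 10^{5}$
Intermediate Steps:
$W{\left(l,c \right)} = \left(24 + c\right) \left(l + c^{2}\right)$ ($W{\left(l,c \right)} = \left(l + c^{2}\right) \left(24 + c\right) = \left(24 + c\right) \left(l + c^{2}\right)$)
$u{\left(q \right)} = \frac{9}{337}$ ($u{\left(q \right)} = \frac{9}{-6 + 7^{3}} = \frac{9}{-6 + 343} = \frac{9}{337}$)
$-168515 + u{\left(W{\left(j{\left(-5 \right)},-12 \right)} \right)} = -168515 + \frac{9}{337} = - \frac{56789546}{337}$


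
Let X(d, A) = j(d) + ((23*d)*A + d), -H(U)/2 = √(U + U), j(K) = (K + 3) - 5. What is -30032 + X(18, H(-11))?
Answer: -29998 - 828*I*√22 ≈ -29998.0 - 3883.7*I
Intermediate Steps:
j(K) = -2 + K (j(K) = (3 + K) - 5 = -2 + K)
H(U) = -2*√2*√U (H(U) = -2*√(U + U) = -2*√2*√U)
X(d, A) = -2 + 2*d + 23*A*d (X(d, A) = (-2 + d) + ((23*d)*A + d) = (-2 + d) + (23*A*d + d) = (-2 + d) + (d + 23*A*d) = -2 + 2*d + 23*A*d)
-30032 + X(18, H(-11)) = -30032 + (-2 + 2*18 + 23*(-2*√2*√(-11))*18) = -30032 + (-2 + 36 + 23*(-2*√2*I*√11)*18) = -30032 + (-2 + 36 + 23*(-2*I*√22)*18) = -30032 + (-2 + 36 - 828*I*√22) = -30032 + (34 - 828*I*√22) = -29998 - 828*I*√22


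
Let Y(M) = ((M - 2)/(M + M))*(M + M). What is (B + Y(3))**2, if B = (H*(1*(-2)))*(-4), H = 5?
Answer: 1681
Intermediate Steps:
Y(M) = -2 + M (Y(M) = ((-2 + M)/((2*M)))*(2*M) = ((-2 + M)*(1/(2*M)))*(2*M) = ((-2 + M)/(2*M))*(2*M) = -2 + M)
B = 40 (B = (5*(1*(-2)))*(-4) = (5*(-2))*(-4) = -10*(-4) = 40)
(B + Y(3))**2 = (40 + (-2 + 3))**2 = (40 + 1)**2 = 41**2 = 1681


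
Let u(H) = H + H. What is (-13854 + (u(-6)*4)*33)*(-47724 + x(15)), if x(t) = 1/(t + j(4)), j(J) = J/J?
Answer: 5894097177/8 ≈ 7.3676e+8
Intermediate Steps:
u(H) = 2*H
j(J) = 1
x(t) = 1/(1 + t) (x(t) = 1/(t + 1) = 1/(1 + t))
(-13854 + (u(-6)*4)*33)*(-47724 + x(15)) = (-13854 + ((2*(-6))*4)*33)*(-47724 + 1/(1 + 15)) = (-13854 - 12*4*33)*(-47724 + 1/16) = (-13854 - 48*33)*(-47724 + 1/16) = (-13854 - 1584)*(-763583/16) = -15438*(-763583/16) = 5894097177/8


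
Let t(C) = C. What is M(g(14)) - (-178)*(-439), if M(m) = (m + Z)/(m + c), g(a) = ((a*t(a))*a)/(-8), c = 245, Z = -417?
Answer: -3828578/49 ≈ -78134.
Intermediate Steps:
g(a) = -a**3/8 (g(a) = ((a*a)*a)/(-8) = (a**2*a)*(-1/8) = a**3*(-1/8) = -a**3/8)
M(m) = (-417 + m)/(245 + m) (M(m) = (m - 417)/(m + 245) = (-417 + m)/(245 + m))
M(g(14)) - (-178)*(-439) = (-417 - 1/8*14**3)/(245 - 1/8*14**3) - (-178)*(-439) = (-417 - 1/8*2744)/(245 - 1/8*2744) - 1*78142 = (-417 - 343)/(245 - 343) - 78142 = -760/(-98) - 78142 = -1/98*(-760) - 78142 = 380/49 - 78142 = -3828578/49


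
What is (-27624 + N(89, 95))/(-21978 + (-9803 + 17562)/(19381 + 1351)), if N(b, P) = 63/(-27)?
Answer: 1718247428/1366920411 ≈ 1.2570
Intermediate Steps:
N(b, P) = -7/3 (N(b, P) = 63*(-1/27) = -7/3)
(-27624 + N(89, 95))/(-21978 + (-9803 + 17562)/(19381 + 1351)) = (-27624 - 7/3)/(-21978 + (-9803 + 17562)/(19381 + 1351)) = -82879/(3*(-21978 + 7759/20732)) = -82879/(3*(-455640137/20732)) = -82879/3*(-20732/455640137) = 1718247428/1366920411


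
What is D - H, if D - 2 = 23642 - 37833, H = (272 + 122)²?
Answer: -169425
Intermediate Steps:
H = 155236 (H = 394² = 155236)
D = -14189 (D = 2 + (23642 - 37833) = 2 - 14191 = -14189)
D - H = -14189 - 1*155236 = -14189 - 155236 = -169425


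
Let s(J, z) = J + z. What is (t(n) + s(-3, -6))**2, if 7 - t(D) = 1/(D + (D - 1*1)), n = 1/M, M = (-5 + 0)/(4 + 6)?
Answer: 81/25 ≈ 3.2400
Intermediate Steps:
M = -1/2 (M = -5/10 = -5*1/10 = -1/2 ≈ -0.50000)
n = -2 (n = 1/(-1/2) = -2)
t(D) = 7 - 1/(-1 + 2*D) (t(D) = 7 - 1/(D + (D - 1*1)) = 7 - 1/(D + (D - 1)) = 7 - 1/(D + (-1 + D)) = 7 - 1/(-1 + 2*D))
(t(n) + s(-3, -6))**2 = (2*(-4 + 7*(-2))/(-1 + 2*(-2)) + (-3 - 6))**2 = (2*(-4 - 14)/(-1 - 4) - 9)**2 = (2*(-18)/(-5) - 9)**2 = (2*(-1/5)*(-18) - 9)**2 = (36/5 - 9)**2 = (-9/5)**2 = 81/25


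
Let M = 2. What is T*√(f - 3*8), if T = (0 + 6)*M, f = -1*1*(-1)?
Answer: 12*I*√23 ≈ 57.55*I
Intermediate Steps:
f = 1 (f = -1*(-1) = 1)
T = 12 (T = (0 + 6)*2 = 6*2 = 12)
T*√(f - 3*8) = 12*√(1 - 3*8) = 12*√(1 - 24) = 12*√(-23) = 12*(I*√23) = 12*I*√23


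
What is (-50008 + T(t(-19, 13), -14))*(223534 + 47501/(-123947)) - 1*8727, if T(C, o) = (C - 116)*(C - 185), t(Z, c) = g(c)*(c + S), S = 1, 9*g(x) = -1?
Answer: -7001292433326599/1115523 ≈ -6.2762e+9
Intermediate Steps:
g(x) = -⅑ (g(x) = (⅑)*(-1) = -⅑)
t(Z, c) = -⅑ - c/9 (t(Z, c) = -(c + 1)/9 = -(1 + c)/9 = -⅑ - c/9)
T(C, o) = (-185 + C)*(-116 + C) (T(C, o) = (-116 + C)*(-185 + C) = (-185 + C)*(-116 + C))
(-50008 + T(t(-19, 13), -14))*(223534 + 47501/(-123947)) - 1*8727 = (-50008 + (21460 + (-⅑ - ⅑*13)² - 301*(-⅑ - ⅑*13)))*(223534 + 47501/(-123947)) - 1*8727 = (-50008 + (21460 + (-⅑ - 13/9)² - 301*(-⅑ - 13/9)))*(223534 + 47501*(-1/123947)) - 8727 = (-50008 + (21460 + (-14/9)² - 301*(-14/9)))*(223534 - 47501/123947) - 8727 = (-50008 + (21460 + 196/81 + 4214/9))*(27706321197/123947) - 8727 = (-50008 + 1776382/81)*(27706321197/123947) - 8727 = -2274266/81*27706321197/123947 - 8727 = -7001282698157378/1115523 - 8727 = -7001292433326599/1115523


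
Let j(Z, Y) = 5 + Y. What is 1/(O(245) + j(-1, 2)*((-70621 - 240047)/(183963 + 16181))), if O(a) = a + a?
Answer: 7148/3424853 ≈ 0.0020871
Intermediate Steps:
O(a) = 2*a
1/(O(245) + j(-1, 2)*((-70621 - 240047)/(183963 + 16181))) = 1/(2*245 + (5 + 2)*((-70621 - 240047)/(183963 + 16181))) = 1/(490 + 7*(-310668/200144)) = 1/(490 + 7*(-310668*1/200144)) = 1/(490 + 7*(-77667/50036)) = 1/(490 - 77667/7148) = 1/(3424853/7148) = 7148/3424853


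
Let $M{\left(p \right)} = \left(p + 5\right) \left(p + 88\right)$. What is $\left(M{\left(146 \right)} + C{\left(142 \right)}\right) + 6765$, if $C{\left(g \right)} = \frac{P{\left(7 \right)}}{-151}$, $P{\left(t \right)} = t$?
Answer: $\frac{6356942}{151} \approx 42099.0$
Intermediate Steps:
$M{\left(p \right)} = \left(5 + p\right) \left(88 + p\right)$
$C{\left(g \right)} = - \frac{7}{151}$ ($C{\left(g \right)} = \frac{7}{-151} = 7 \left(- \frac{1}{151}\right) = - \frac{7}{151}$)
$\left(M{\left(146 \right)} + C{\left(142 \right)}\right) + 6765 = \left(\left(440 + 146^{2} + 93 \cdot 146\right) - \frac{7}{151}\right) + 6765 = \left(\left(440 + 21316 + 13578\right) - \frac{7}{151}\right) + 6765 = \left(35334 - \frac{7}{151}\right) + 6765 = \frac{5335427}{151} + 6765 = \frac{6356942}{151}$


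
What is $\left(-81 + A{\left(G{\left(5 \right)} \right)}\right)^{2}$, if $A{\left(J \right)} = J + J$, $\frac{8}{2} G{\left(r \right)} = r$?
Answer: $\frac{24649}{4} \approx 6162.3$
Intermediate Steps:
$G{\left(r \right)} = \frac{r}{4}$
$A{\left(J \right)} = 2 J$
$\left(-81 + A{\left(G{\left(5 \right)} \right)}\right)^{2} = \left(-81 + 2 \cdot \frac{1}{4} \cdot 5\right)^{2} = \left(-81 + 2 \cdot \frac{5}{4}\right)^{2} = \left(-81 + \frac{5}{2}\right)^{2} = \left(- \frac{157}{2}\right)^{2} = \frac{24649}{4}$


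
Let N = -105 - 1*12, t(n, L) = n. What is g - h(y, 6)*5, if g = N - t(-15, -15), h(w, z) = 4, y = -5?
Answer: -122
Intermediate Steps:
N = -117 (N = -105 - 12 = -117)
g = -102 (g = -117 - 1*(-15) = -117 + 15 = -102)
g - h(y, 6)*5 = -102 - 4*5 = -102 - 1*20 = -102 - 20 = -122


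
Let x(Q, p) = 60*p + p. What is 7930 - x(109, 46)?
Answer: 5124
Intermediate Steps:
x(Q, p) = 61*p
7930 - x(109, 46) = 7930 - 61*46 = 7930 - 1*2806 = 7930 - 2806 = 5124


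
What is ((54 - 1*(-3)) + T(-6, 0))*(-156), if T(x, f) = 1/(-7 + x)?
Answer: -8880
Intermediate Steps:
((54 - 1*(-3)) + T(-6, 0))*(-156) = ((54 - 1*(-3)) + 1/(-7 - 6))*(-156) = ((54 + 3) + 1/(-13))*(-156) = (57 - 1/13)*(-156) = (740/13)*(-156) = -8880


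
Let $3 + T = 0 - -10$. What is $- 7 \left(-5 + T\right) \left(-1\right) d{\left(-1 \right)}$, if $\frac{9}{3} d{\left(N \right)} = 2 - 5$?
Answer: $-14$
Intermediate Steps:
$d{\left(N \right)} = -1$ ($d{\left(N \right)} = \frac{2 - 5}{3} = \frac{1}{3} \left(-3\right) = -1$)
$T = 7$ ($T = -3 + \left(0 - -10\right) = -3 + \left(0 + 10\right) = -3 + 10 = 7$)
$- 7 \left(-5 + T\right) \left(-1\right) d{\left(-1 \right)} = - 7 \left(-5 + 7\right) \left(-1\right) \left(-1\right) = - 7 \cdot 2 \left(-1\right) \left(-1\right) = \left(-7\right) \left(-2\right) \left(-1\right) = 14 \left(-1\right) = -14$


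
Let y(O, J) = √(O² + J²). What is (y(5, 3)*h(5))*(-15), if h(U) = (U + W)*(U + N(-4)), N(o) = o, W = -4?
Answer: -15*√34 ≈ -87.464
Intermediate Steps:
y(O, J) = √(J² + O²)
h(U) = (-4 + U)² (h(U) = (U - 4)*(U - 4) = (-4 + U)*(-4 + U) = (-4 + U)²)
(y(5, 3)*h(5))*(-15) = (√(3² + 5²)*(16 + 5² - 8*5))*(-15) = (√(9 + 25)*(16 + 25 - 40))*(-15) = (√34*1)*(-15) = √34*(-15) = -15*√34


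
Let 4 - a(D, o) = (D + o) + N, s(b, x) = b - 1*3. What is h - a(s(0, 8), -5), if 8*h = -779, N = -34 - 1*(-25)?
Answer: -947/8 ≈ -118.38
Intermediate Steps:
s(b, x) = -3 + b (s(b, x) = b - 3 = -3 + b)
N = -9 (N = -34 + 25 = -9)
h = -779/8 (h = (1/8)*(-779) = -779/8 ≈ -97.375)
a(D, o) = 13 - D - o (a(D, o) = 4 - ((D + o) - 9) = 4 - (-9 + D + o) = 4 + (9 - D - o) = 13 - D - o)
h - a(s(0, 8), -5) = -779/8 - (13 - (-3 + 0) - 1*(-5)) = -779/8 - (13 - 1*(-3) + 5) = -779/8 - (13 + 3 + 5) = -779/8 - 1*21 = -779/8 - 21 = -947/8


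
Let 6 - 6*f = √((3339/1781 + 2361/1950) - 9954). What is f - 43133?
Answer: -43132 - I*√3156391252222/106860 ≈ -43132.0 - 16.626*I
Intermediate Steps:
f = 1 - I*√3156391252222/106860 (f = 1 - √((3339/1781 + 2361/1950) - 9954)/6 = 1 - √((3339*(1/1781) + 2361*(1/1950)) - 9954)/6 = 1 - √((3339/1781 + 787/650) - 9954)/6 = 1 - √(274769/89050 - 9954)/6 = 1 - I*√3156391252222/106860 ≈ 1.0 - 16.626*I)
f - 43133 = (1 - I*√3156391252222/106860) - 43133 = -43132 - I*√3156391252222/106860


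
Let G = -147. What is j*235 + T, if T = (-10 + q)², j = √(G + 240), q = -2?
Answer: 144 + 235*√93 ≈ 2410.3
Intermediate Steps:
j = √93 (j = √(-147 + 240) = √93 ≈ 9.6436)
T = 144 (T = (-10 - 2)² = (-12)² = 144)
j*235 + T = √93*235 + 144 = 235*√93 + 144 = 144 + 235*√93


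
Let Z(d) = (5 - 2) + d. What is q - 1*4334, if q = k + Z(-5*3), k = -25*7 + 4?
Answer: -4517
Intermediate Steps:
Z(d) = 3 + d
k = -171 (k = -175 + 4 = -171)
q = -183 (q = -171 + (3 - 5*3) = -171 + (3 - 15) = -171 - 12 = -183)
q - 1*4334 = -183 - 1*4334 = -183 - 4334 = -4517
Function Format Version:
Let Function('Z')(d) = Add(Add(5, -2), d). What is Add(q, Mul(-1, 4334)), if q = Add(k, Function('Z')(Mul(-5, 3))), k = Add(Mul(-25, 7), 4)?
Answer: -4517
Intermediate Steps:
Function('Z')(d) = Add(3, d)
k = -171 (k = Add(-175, 4) = -171)
q = -183 (q = Add(-171, Add(3, Mul(-5, 3))) = Add(-171, Add(3, -15)) = Add(-171, -12) = -183)
Add(q, Mul(-1, 4334)) = Add(-183, Mul(-1, 4334)) = Add(-183, -4334) = -4517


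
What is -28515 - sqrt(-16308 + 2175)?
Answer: -28515 - I*sqrt(14133) ≈ -28515.0 - 118.88*I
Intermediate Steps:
-28515 - sqrt(-16308 + 2175) = -28515 - sqrt(-14133) = -28515 - I*sqrt(14133)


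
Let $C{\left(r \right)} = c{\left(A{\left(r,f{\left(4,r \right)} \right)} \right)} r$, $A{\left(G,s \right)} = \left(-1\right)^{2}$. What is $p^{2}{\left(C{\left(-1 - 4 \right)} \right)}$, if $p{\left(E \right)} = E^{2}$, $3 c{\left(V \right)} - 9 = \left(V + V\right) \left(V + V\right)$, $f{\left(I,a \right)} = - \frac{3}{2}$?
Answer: $\frac{17850625}{81} \approx 2.2038 \cdot 10^{5}$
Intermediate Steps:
$f{\left(I,a \right)} = - \frac{3}{2}$ ($f{\left(I,a \right)} = \left(-3\right) \frac{1}{2} = - \frac{3}{2}$)
$A{\left(G,s \right)} = 1$
$c{\left(V \right)} = 3 + \frac{4 V^{2}}{3}$ ($c{\left(V \right)} = 3 + \frac{\left(V + V\right) \left(V + V\right)}{3} = 3 + \frac{2 V 2 V}{3} = 3 + \frac{4 V^{2}}{3}$)
$C{\left(r \right)} = \frac{13 r}{3}$ ($C{\left(r \right)} = \left(3 + \frac{4 \cdot 1^{2}}{3}\right) r = \left(3 + \frac{4}{3} \cdot 1\right) r = \left(3 + \frac{4}{3}\right) r = \frac{13 r}{3}$)
$p^{2}{\left(C{\left(-1 - 4 \right)} \right)} = \left(\left(\frac{13 \left(-1 - 4\right)}{3}\right)^{2}\right)^{2} = \left(\left(\frac{13}{3} \left(-5\right)\right)^{2}\right)^{2} = \left(\left(- \frac{65}{3}\right)^{2}\right)^{2} = \left(\frac{4225}{9}\right)^{2} = \frac{17850625}{81}$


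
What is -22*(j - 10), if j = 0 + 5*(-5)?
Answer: 770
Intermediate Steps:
j = -25 (j = 0 - 25 = -25)
-22*(j - 10) = -22*(-25 - 10) = -22*(-35) = 770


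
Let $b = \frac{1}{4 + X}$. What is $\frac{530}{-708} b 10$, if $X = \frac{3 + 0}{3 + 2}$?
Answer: $- \frac{6625}{4071} \approx -1.6274$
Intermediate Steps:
$X = \frac{3}{5} \approx 0.6$
$b = \frac{5}{23}$ ($b = \frac{1}{4 + \frac{3}{5}} = \frac{1}{\frac{23}{5}} = \frac{5}{23} \approx 0.21739$)
$\frac{530}{-708} b 10 = \frac{530}{-708} \cdot \frac{5}{23} \cdot 10 = 530 \left(- \frac{1}{708}\right) \frac{50}{23} = \left(- \frac{265}{354}\right) \frac{50}{23} = - \frac{6625}{4071}$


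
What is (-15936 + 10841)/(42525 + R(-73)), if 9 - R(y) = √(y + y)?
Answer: -108355365/904570651 - 5095*I*√146/1809141302 ≈ -0.11979 - 3.4029e-5*I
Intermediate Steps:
R(y) = 9 - √2*√y (R(y) = 9 - √(y + y) = 9 - √(2*y) = 9 - √2*√y)
(-15936 + 10841)/(42525 + R(-73)) = (-15936 + 10841)/(42525 + (9 - √2*√(-73))) = -5095/(42525 + (9 - √2*I*√73)) = -5095/(42525 + (9 - I*√146)) = -5095/(42534 - I*√146)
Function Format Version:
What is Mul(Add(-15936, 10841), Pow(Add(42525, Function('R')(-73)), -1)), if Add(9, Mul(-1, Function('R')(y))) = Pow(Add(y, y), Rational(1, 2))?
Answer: Add(Rational(-108355365, 904570651), Mul(Rational(-5095, 1809141302), I, Pow(146, Rational(1, 2)))) ≈ Add(-0.11979, Mul(-3.4029e-5, I))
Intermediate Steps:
Function('R')(y) = Add(9, Mul(-1, Pow(2, Rational(1, 2)), Pow(y, Rational(1, 2)))) (Function('R')(y) = Add(9, Mul(-1, Pow(Add(y, y), Rational(1, 2)))) = Add(9, Mul(-1, Pow(Mul(2, y), Rational(1, 2)))) = Add(9, Mul(-1, Mul(Pow(2, Rational(1, 2)), Pow(y, Rational(1, 2))))) = Add(9, Mul(-1, Pow(2, Rational(1, 2)), Pow(y, Rational(1, 2)))))
Mul(Add(-15936, 10841), Pow(Add(42525, Function('R')(-73)), -1)) = Mul(Add(-15936, 10841), Pow(Add(42525, Add(9, Mul(-1, Pow(2, Rational(1, 2)), Pow(-73, Rational(1, 2))))), -1)) = Mul(-5095, Pow(Add(42525, Add(9, Mul(-1, Pow(2, Rational(1, 2)), Mul(I, Pow(73, Rational(1, 2)))))), -1)) = Mul(-5095, Pow(Add(42525, Add(9, Mul(-1, I, Pow(146, Rational(1, 2))))), -1)) = Mul(-5095, Pow(Add(42534, Mul(-1, I, Pow(146, Rational(1, 2)))), -1))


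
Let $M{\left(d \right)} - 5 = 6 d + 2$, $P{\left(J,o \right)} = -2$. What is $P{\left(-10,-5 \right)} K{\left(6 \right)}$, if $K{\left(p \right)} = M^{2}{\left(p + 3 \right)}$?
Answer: $-7442$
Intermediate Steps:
$M{\left(d \right)} = 7 + 6 d$ ($M{\left(d \right)} = 5 + \left(6 d + 2\right) = 5 + \left(2 + 6 d\right) = 7 + 6 d$)
$K{\left(p \right)} = \left(25 + 6 p\right)^{2}$ ($K{\left(p \right)} = \left(7 + 6 \left(p + 3\right)\right)^{2} = \left(7 + 6 \left(3 + p\right)\right)^{2} = \left(7 + \left(18 + 6 p\right)\right)^{2} = \left(25 + 6 p\right)^{2}$)
$P{\left(-10,-5 \right)} K{\left(6 \right)} = - 2 \left(25 + 6 \cdot 6\right)^{2} = - 2 \left(25 + 36\right)^{2} = - 2 \cdot 61^{2} = \left(-2\right) 3721 = -7442$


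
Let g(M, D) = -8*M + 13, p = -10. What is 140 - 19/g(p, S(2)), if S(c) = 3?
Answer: 13001/93 ≈ 139.80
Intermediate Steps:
g(M, D) = 13 - 8*M
140 - 19/g(p, S(2)) = 140 - 19/(13 - 8*(-10)) = 140 - 19/(13 + 80) = 140 - 19/93 = 13001/93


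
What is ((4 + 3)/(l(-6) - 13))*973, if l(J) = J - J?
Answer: -6811/13 ≈ -523.92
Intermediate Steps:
l(J) = 0
((4 + 3)/(l(-6) - 13))*973 = ((4 + 3)/(0 - 13))*973 = (7/(-13))*973 = (7*(-1/13))*973 = -7/13*973 = -6811/13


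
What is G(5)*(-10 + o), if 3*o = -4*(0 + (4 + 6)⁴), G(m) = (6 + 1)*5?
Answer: -1401050/3 ≈ -4.6702e+5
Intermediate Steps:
G(m) = 35 (G(m) = 7*5 = 35)
o = -40000/3 (o = (-4*(0 + (4 + 6)⁴))/3 = (-4*(0 + 10⁴))/3 = (-4*(0 + 10000))/3 = (-4*10000)/3 = (⅓)*(-40000) = -40000/3 ≈ -13333.)
G(5)*(-10 + o) = 35*(-10 - 40000/3) = 35*(-40030/3) = -1401050/3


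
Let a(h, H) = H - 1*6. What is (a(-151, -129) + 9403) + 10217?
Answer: 19485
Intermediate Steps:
a(h, H) = -6 + H (a(h, H) = H - 6 = -6 + H)
(a(-151, -129) + 9403) + 10217 = ((-6 - 129) + 9403) + 10217 = (-135 + 9403) + 10217 = 9268 + 10217 = 19485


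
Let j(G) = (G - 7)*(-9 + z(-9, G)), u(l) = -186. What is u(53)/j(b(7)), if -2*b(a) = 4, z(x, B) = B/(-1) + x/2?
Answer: -124/69 ≈ -1.7971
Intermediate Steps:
z(x, B) = x/2 - B (z(x, B) = B*(-1) + x*(½) = -B + x/2 = x/2 - B)
b(a) = -2 (b(a) = -½*4 = -2)
j(G) = (-7 + G)*(-27/2 - G) (j(G) = (G - 7)*(-9 + ((½)*(-9) - G)) = (-7 + G)*(-9 + (-9/2 - G)) = (-7 + G)*(-27/2 - G))
u(53)/j(b(7)) = -186/(189/2 - 1*(-2)² - 13/2*(-2)) = -186/(189/2 - 1*4 + 13) = -186/(189/2 - 4 + 13) = -186/207/2 = -186*2/207 = -124/69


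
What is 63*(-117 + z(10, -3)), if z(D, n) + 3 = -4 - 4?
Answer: -8064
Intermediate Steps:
z(D, n) = -11 (z(D, n) = -3 + (-4 - 4) = -3 - 8 = -11)
63*(-117 + z(10, -3)) = 63*(-117 - 11) = 63*(-128) = -8064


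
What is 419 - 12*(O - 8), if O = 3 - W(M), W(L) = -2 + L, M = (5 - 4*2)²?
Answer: 563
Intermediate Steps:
M = 9 (M = (5 - 8)² = (-3)² = 9)
O = -4 (O = 3 - (-2 + 9) = 3 - 1*7 = 3 - 7 = -4)
419 - 12*(O - 8) = 419 - 12*(-4 - 8) = 419 - 12*(-12) = 419 - 1*(-144) = 419 + 144 = 563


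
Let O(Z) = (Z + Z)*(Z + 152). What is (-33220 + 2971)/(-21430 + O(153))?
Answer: -30249/71900 ≈ -0.42071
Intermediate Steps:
O(Z) = 2*Z*(152 + Z) (O(Z) = (2*Z)*(152 + Z) = 2*Z*(152 + Z))
(-33220 + 2971)/(-21430 + O(153)) = (-33220 + 2971)/(-21430 + 2*153*(152 + 153)) = -30249/(-21430 + 2*153*305) = -30249/(-21430 + 93330) = -30249/71900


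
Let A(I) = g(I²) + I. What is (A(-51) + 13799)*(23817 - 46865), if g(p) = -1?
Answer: -316840856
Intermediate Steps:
A(I) = -1 + I
(A(-51) + 13799)*(23817 - 46865) = ((-1 - 51) + 13799)*(23817 - 46865) = (-52 + 13799)*(-23048) = 13747*(-23048) = -316840856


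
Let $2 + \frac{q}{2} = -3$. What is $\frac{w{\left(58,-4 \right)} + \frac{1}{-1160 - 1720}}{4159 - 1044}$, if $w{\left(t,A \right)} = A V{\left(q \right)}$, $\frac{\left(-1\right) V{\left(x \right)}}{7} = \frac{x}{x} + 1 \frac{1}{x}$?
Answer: $\frac{2903}{358848} \approx 0.0080898$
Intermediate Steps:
$q = -10$ ($q = -4 + 2 \left(-3\right) = -4 - 6 = -10$)
$V{\left(x \right)} = -7 - \frac{7}{x}$ ($V{\left(x \right)} = - 7 \left(\frac{x}{x} + 1 \frac{1}{x}\right) = - 7 \left(1 + \frac{1}{x}\right) = -7 - \frac{7}{x}$)
$w{\left(t,A \right)} = - \frac{63 A}{10}$ ($w{\left(t,A \right)} = A \left(-7 - \frac{7}{-10}\right) = A \left(-7 - - \frac{7}{10}\right) = A \left(-7 + \frac{7}{10}\right) = A \left(- \frac{63}{10}\right) = - \frac{63 A}{10}$)
$\frac{w{\left(58,-4 \right)} + \frac{1}{-1160 - 1720}}{4159 - 1044} = \frac{\left(- \frac{63}{10}\right) \left(-4\right) + \frac{1}{-1160 - 1720}}{4159 - 1044} = \frac{\frac{126}{5} + \frac{1}{-2880}}{3115} = \left(\frac{126}{5} - \frac{1}{2880}\right) \frac{1}{3115} = \frac{14515}{576} \cdot \frac{1}{3115} = \frac{2903}{358848}$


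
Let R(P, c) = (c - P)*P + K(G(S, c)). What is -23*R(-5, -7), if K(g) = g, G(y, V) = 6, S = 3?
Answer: -368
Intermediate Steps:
R(P, c) = 6 + P*(c - P) (R(P, c) = (c - P)*P + 6 = P*(c - P) + 6 = 6 + P*(c - P))
-23*R(-5, -7) = -23*(6 - 1*(-5)**2 - 5*(-7)) = -23*(6 - 1*25 + 35) = -23*(6 - 25 + 35) = -23*16 = -368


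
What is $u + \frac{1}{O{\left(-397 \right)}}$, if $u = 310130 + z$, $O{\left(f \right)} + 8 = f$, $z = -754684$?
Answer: $- \frac{180044371}{405} \approx -4.4455 \cdot 10^{5}$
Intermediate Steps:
$O{\left(f \right)} = -8 + f$
$u = -444554$ ($u = 310130 - 754684 = -444554$)
$u + \frac{1}{O{\left(-397 \right)}} = -444554 + \frac{1}{-8 - 397} = -444554 + \frac{1}{-405} = -444554 - \frac{1}{405} = - \frac{180044371}{405}$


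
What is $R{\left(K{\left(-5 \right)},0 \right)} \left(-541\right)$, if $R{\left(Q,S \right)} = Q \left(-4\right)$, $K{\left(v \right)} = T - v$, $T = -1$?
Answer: $8656$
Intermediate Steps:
$K{\left(v \right)} = -1 - v$
$R{\left(Q,S \right)} = - 4 Q$
$R{\left(K{\left(-5 \right)},0 \right)} \left(-541\right) = - 4 \left(-1 - -5\right) \left(-541\right) = - 4 \left(-1 + 5\right) \left(-541\right) = \left(-4\right) 4 \left(-541\right) = \left(-16\right) \left(-541\right) = 8656$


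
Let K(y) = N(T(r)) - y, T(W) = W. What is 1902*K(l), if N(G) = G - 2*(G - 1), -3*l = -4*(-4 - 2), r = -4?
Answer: 26628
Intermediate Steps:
l = -8 (l = -(-4)*(-4 - 2)/3 = -(-4)*(-6)/3 = -1/3*24 = -8)
N(G) = 2 - G (N(G) = G - 2*(-1 + G) = G + (2 - 2*G) = 2 - G)
K(y) = 6 - y (K(y) = (2 - 1*(-4)) - y = (2 + 4) - y = 6 - y)
1902*K(l) = 1902*(6 - 1*(-8)) = 1902*(6 + 8) = 1902*14 = 26628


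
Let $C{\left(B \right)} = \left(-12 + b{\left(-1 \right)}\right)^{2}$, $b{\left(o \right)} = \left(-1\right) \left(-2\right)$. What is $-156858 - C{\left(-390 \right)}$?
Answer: $-156958$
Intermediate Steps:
$b{\left(o \right)} = 2$
$C{\left(B \right)} = 100$ ($C{\left(B \right)} = \left(-12 + 2\right)^{2} = \left(-10\right)^{2} = 100$)
$-156858 - C{\left(-390 \right)} = -156858 - 100 = -156958$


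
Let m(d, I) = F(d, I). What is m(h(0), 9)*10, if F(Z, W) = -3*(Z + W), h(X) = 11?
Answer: -600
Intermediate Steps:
F(Z, W) = -3*W - 3*Z (F(Z, W) = -3*(W + Z) = -3*W - 3*Z)
m(d, I) = -3*I - 3*d
m(h(0), 9)*10 = (-3*9 - 3*11)*10 = (-27 - 33)*10 = -60*10 = -600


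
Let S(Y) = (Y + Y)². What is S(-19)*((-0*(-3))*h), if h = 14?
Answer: 0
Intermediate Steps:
S(Y) = 4*Y² (S(Y) = (2*Y)² = 4*Y²)
S(-19)*((-0*(-3))*h) = (4*(-19)²)*(-0*(-3)*14) = (4*361)*(-9*0*14) = 1444*(0*14) = 1444*0 = 0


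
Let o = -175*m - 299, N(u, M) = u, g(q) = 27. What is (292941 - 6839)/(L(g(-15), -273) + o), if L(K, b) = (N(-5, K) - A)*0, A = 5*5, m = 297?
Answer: -143051/26137 ≈ -5.4731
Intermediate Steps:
A = 25
L(K, b) = 0 (L(K, b) = (-5 - 1*25)*0 = (-5 - 25)*0 = -30*0 = 0)
o = -52274 (o = -175*297 - 299 = -51975 - 299 = -52274)
(292941 - 6839)/(L(g(-15), -273) + o) = (292941 - 6839)/(0 - 52274) = 286102/(-52274) = 286102*(-1/52274) = -143051/26137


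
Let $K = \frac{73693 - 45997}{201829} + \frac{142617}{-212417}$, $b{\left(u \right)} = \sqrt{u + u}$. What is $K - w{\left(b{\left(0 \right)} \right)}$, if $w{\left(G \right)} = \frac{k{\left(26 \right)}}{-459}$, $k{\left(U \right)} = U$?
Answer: $- \frac{9396955996781}{19678207008087} \approx -0.47753$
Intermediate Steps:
$b{\left(u \right)} = \sqrt{2} \sqrt{u}$ ($b{\left(u \right)} = \sqrt{2 u} = \sqrt{2} \sqrt{u}$)
$w{\left(G \right)} = - \frac{26}{459}$ ($w{\left(G \right)} = \frac{26}{-459} = 26 \left(- \frac{1}{459}\right) = - \frac{26}{459}$)
$K = - \frac{22901145261}{42871910693}$ ($K = 27696 \cdot \frac{1}{201829} + 142617 \left(- \frac{1}{212417}\right) = \frac{27696}{201829} - \frac{142617}{212417} = - \frac{22901145261}{42871910693} \approx -0.53418$)
$K - w{\left(b{\left(0 \right)} \right)} = - \frac{22901145261}{42871910693} - - \frac{26}{459} = - \frac{22901145261}{42871910693} + \frac{26}{459} = - \frac{9396955996781}{19678207008087}$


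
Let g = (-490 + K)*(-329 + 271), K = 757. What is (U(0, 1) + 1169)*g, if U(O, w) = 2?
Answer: -18134106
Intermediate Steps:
g = -15486 (g = (-490 + 757)*(-329 + 271) = 267*(-58) = -15486)
(U(0, 1) + 1169)*g = (2 + 1169)*(-15486) = 1171*(-15486) = -18134106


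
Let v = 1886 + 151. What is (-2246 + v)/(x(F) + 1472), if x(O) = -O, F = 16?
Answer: -209/1456 ≈ -0.14354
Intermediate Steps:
v = 2037
(-2246 + v)/(x(F) + 1472) = (-2246 + 2037)/(-1*16 + 1472) = -209/(-16 + 1472) = -209/1456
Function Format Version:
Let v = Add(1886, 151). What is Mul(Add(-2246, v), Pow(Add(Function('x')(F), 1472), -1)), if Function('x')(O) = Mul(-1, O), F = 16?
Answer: Rational(-209, 1456) ≈ -0.14354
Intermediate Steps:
v = 2037
Mul(Add(-2246, v), Pow(Add(Function('x')(F), 1472), -1)) = Mul(Add(-2246, 2037), Pow(Add(Mul(-1, 16), 1472), -1)) = Mul(-209, Pow(Add(-16, 1472), -1)) = Mul(-209, Pow(1456, -1)) = Mul(-209, Rational(1, 1456)) = Rational(-209, 1456)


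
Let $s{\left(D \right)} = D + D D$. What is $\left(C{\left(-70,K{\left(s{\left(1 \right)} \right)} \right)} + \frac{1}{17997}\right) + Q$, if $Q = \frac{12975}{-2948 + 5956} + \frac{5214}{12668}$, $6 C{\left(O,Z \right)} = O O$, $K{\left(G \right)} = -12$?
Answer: $\frac{140823903718877}{171445468992} \approx 821.39$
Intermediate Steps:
$s{\left(D \right)} = D + D^{2}$
$C{\left(O,Z \right)} = \frac{O^{2}}{6}$ ($C{\left(O,Z \right)} = \frac{O O}{6} = \frac{O^{2}}{6}$)
$Q = \frac{45012753}{9526336}$ ($Q = \frac{12975}{3008} + 5214 \cdot \frac{1}{12668} = 12975 \cdot \frac{1}{3008} + \frac{2607}{6334} = \frac{12975}{3008} + \frac{2607}{6334} = \frac{45012753}{9526336} \approx 4.7251$)
$\left(C{\left(-70,K{\left(s{\left(1 \right)} \right)} \right)} + \frac{1}{17997}\right) + Q = \left(\frac{\left(-70\right)^{2}}{6} + \frac{1}{17997}\right) + \frac{45012753}{9526336} = \left(\frac{1}{6} \cdot 4900 + \frac{1}{17997}\right) + \frac{45012753}{9526336} = \left(\frac{2450}{3} + \frac{1}{17997}\right) + \frac{45012753}{9526336} = \frac{14697551}{17997} + \frac{45012753}{9526336} = \frac{140823903718877}{171445468992}$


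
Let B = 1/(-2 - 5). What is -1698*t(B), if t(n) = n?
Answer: 1698/7 ≈ 242.57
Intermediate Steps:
B = -⅐ (B = 1/(-7) = -⅐ ≈ -0.14286)
-1698*t(B) = -1698*(-⅐) = 1698/7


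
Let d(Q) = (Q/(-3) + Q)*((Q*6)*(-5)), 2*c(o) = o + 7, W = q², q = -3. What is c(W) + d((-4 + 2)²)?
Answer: -312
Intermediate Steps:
W = 9 (W = (-3)² = 9)
c(o) = 7/2 + o/2 (c(o) = (o + 7)/2 = (7 + o)/2 = 7/2 + o/2)
d(Q) = -20*Q² (d(Q) = (Q*(-⅓) + Q)*((6*Q)*(-5)) = (-Q/3 + Q)*(-30*Q) = (2*Q/3)*(-30*Q) = -20*Q²)
c(W) + d((-4 + 2)²) = (7/2 + (½)*9) - 20*(-4 + 2)⁴ = (7/2 + 9/2) - 20*((-2)²)² = 8 - 20*4² = 8 - 20*16 = 8 - 320 = -312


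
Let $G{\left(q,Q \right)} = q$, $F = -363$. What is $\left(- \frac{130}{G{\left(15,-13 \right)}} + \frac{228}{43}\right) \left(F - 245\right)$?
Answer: $\frac{263872}{129} \approx 2045.5$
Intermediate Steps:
$\left(- \frac{130}{G{\left(15,-13 \right)}} + \frac{228}{43}\right) \left(F - 245\right) = \left(- \frac{130}{15} + \frac{228}{43}\right) \left(-363 - 245\right) = \left(\left(-130\right) \frac{1}{15} + 228 \cdot \frac{1}{43}\right) \left(-608\right) = \left(- \frac{26}{3} + \frac{228}{43}\right) \left(-608\right) = \left(- \frac{434}{129}\right) \left(-608\right) = \frac{263872}{129}$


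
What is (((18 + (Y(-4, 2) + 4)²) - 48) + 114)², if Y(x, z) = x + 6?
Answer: 14400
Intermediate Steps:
Y(x, z) = 6 + x
(((18 + (Y(-4, 2) + 4)²) - 48) + 114)² = (((18 + ((6 - 4) + 4)²) - 48) + 114)² = (((18 + (2 + 4)²) - 48) + 114)² = (((18 + 6²) - 48) + 114)² = (((18 + 36) - 48) + 114)² = ((54 - 48) + 114)² = (6 + 114)² = 120² = 14400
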